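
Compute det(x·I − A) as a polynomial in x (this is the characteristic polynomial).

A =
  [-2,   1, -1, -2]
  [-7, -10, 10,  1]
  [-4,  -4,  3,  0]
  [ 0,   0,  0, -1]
x^4 + 10*x^3 + 36*x^2 + 54*x + 27

Expanding det(x·I − A) (e.g. by cofactor expansion or by noting that A is similar to its Jordan form J, which has the same characteristic polynomial as A) gives
  χ_A(x) = x^4 + 10*x^3 + 36*x^2 + 54*x + 27
which factors as (x + 1)*(x + 3)^3. The eigenvalues (with algebraic multiplicities) are λ = -3 with multiplicity 3, λ = -1 with multiplicity 1.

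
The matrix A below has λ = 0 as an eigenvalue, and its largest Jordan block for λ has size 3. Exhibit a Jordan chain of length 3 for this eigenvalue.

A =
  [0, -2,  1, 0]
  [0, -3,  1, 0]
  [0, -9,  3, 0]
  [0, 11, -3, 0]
A Jordan chain for λ = 0 of length 3:
v_1 = (-3, 0, 0, -6)ᵀ
v_2 = (-2, -3, -9, 11)ᵀ
v_3 = (0, 1, 0, 0)ᵀ

Let N = A − (0)·I. We want v_3 with N^3 v_3 = 0 but N^2 v_3 ≠ 0; then v_{j-1} := N · v_j for j = 3, …, 2.

Pick v_3 = (0, 1, 0, 0)ᵀ.
Then v_2 = N · v_3 = (-2, -3, -9, 11)ᵀ.
Then v_1 = N · v_2 = (-3, 0, 0, -6)ᵀ.

Sanity check: (A − (0)·I) v_1 = (0, 0, 0, 0)ᵀ = 0. ✓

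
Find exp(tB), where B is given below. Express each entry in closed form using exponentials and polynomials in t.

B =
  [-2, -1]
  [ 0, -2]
e^{tB} =
  [exp(-2*t), -t*exp(-2*t)]
  [0, exp(-2*t)]

Strategy: write B = P · J · P⁻¹ where J is a Jordan canonical form, so e^{tB} = P · e^{tJ} · P⁻¹, and e^{tJ} can be computed block-by-block.

B has Jordan form
J =
  [-2,  1]
  [ 0, -2]
(up to reordering of blocks).

Per-block formulas:
  For a 2×2 Jordan block J_2(-2): exp(t · J_2(-2)) = e^(-2t)·(I + t·N), where N is the 2×2 nilpotent shift.

After assembling e^{tJ} and conjugating by P, we get:

e^{tB} =
  [exp(-2*t), -t*exp(-2*t)]
  [0, exp(-2*t)]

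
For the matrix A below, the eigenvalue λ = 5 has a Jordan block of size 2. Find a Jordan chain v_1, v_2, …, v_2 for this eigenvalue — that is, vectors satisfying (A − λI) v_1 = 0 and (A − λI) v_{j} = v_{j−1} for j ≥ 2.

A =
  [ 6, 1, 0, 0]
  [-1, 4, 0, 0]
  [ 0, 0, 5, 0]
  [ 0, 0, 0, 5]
A Jordan chain for λ = 5 of length 2:
v_1 = (1, -1, 0, 0)ᵀ
v_2 = (1, 0, 0, 0)ᵀ

Let N = A − (5)·I. We want v_2 with N^2 v_2 = 0 but N^1 v_2 ≠ 0; then v_{j-1} := N · v_j for j = 2, …, 2.

Pick v_2 = (1, 0, 0, 0)ᵀ.
Then v_1 = N · v_2 = (1, -1, 0, 0)ᵀ.

Sanity check: (A − (5)·I) v_1 = (0, 0, 0, 0)ᵀ = 0. ✓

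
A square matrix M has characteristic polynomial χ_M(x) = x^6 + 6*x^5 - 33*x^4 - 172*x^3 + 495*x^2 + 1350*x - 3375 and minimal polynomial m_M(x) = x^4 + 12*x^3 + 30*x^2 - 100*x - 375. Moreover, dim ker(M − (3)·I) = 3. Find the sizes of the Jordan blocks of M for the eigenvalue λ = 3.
Block sizes for λ = 3: [1, 1, 1]

Step 1 — from the characteristic polynomial, algebraic multiplicity of λ = 3 is 3. From dim ker(M − (3)·I) = 3, there are exactly 3 Jordan blocks for λ = 3.
Step 2 — from the minimal polynomial, the factor (x − 3) tells us the largest block for λ = 3 has size 1.
Step 3 — with total size 3, 3 blocks, and largest block 1, the block sizes (in nonincreasing order) are [1, 1, 1].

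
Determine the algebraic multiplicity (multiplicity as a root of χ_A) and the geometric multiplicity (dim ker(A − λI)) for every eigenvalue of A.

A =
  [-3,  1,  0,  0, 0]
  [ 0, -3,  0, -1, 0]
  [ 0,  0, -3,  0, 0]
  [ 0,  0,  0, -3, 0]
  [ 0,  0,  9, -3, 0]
λ = -3: alg = 4, geom = 2; λ = 0: alg = 1, geom = 1

Step 1 — factor the characteristic polynomial to read off the algebraic multiplicities:
  χ_A(x) = x*(x + 3)^4

Step 2 — compute geometric multiplicities via the rank-nullity identity g(λ) = n − rank(A − λI):
  rank(A − (-3)·I) = 3, so dim ker(A − (-3)·I) = n − 3 = 2
  rank(A − (0)·I) = 4, so dim ker(A − (0)·I) = n − 4 = 1

Summary:
  λ = -3: algebraic multiplicity = 4, geometric multiplicity = 2
  λ = 0: algebraic multiplicity = 1, geometric multiplicity = 1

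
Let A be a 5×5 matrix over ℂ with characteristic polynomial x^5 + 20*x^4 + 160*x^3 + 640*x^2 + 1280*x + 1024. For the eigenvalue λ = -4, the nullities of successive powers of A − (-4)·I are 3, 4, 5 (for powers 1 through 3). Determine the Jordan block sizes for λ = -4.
Block sizes for λ = -4: [3, 1, 1]

From the dimensions of kernels of powers, the number of Jordan blocks of size at least j is d_j − d_{j−1} where d_j = dim ker(N^j) (with d_0 = 0). Computing the differences gives [3, 1, 1].
The number of blocks of size exactly k is (#blocks of size ≥ k) − (#blocks of size ≥ k + 1), so the partition is: 2 block(s) of size 1, 1 block(s) of size 3.
In nonincreasing order the block sizes are [3, 1, 1].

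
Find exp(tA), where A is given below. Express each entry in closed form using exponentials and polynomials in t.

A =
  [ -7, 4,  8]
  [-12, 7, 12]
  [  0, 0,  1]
e^{tA} =
  [-3*exp(t) + 4*exp(-t), 2*exp(t) - 2*exp(-t), 4*exp(t) - 4*exp(-t)]
  [-6*exp(t) + 6*exp(-t), 4*exp(t) - 3*exp(-t), 6*exp(t) - 6*exp(-t)]
  [0, 0, exp(t)]

Strategy: write A = P · J · P⁻¹ where J is a Jordan canonical form, so e^{tA} = P · e^{tJ} · P⁻¹, and e^{tJ} can be computed block-by-block.

A has Jordan form
J =
  [-1, 0, 0]
  [ 0, 1, 0]
  [ 0, 0, 1]
(up to reordering of blocks).

Per-block formulas:
  For a 1×1 block at λ = -1: exp(t · [-1]) = [e^(-1t)].
  For a 1×1 block at λ = 1: exp(t · [1]) = [e^(1t)].

After assembling e^{tJ} and conjugating by P, we get:

e^{tA} =
  [-3*exp(t) + 4*exp(-t), 2*exp(t) - 2*exp(-t), 4*exp(t) - 4*exp(-t)]
  [-6*exp(t) + 6*exp(-t), 4*exp(t) - 3*exp(-t), 6*exp(t) - 6*exp(-t)]
  [0, 0, exp(t)]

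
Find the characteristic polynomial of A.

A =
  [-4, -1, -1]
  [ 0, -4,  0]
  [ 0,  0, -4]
x^3 + 12*x^2 + 48*x + 64

Expanding det(x·I − A) (e.g. by cofactor expansion or by noting that A is similar to its Jordan form J, which has the same characteristic polynomial as A) gives
  χ_A(x) = x^3 + 12*x^2 + 48*x + 64
which factors as (x + 4)^3. The eigenvalues (with algebraic multiplicities) are λ = -4 with multiplicity 3.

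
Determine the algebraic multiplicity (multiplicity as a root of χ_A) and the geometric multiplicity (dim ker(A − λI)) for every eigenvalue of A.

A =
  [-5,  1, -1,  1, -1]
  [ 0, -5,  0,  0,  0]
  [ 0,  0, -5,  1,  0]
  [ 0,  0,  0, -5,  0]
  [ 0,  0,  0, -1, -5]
λ = -5: alg = 5, geom = 3

Step 1 — factor the characteristic polynomial to read off the algebraic multiplicities:
  χ_A(x) = (x + 5)^5

Step 2 — compute geometric multiplicities via the rank-nullity identity g(λ) = n − rank(A − λI):
  rank(A − (-5)·I) = 2, so dim ker(A − (-5)·I) = n − 2 = 3

Summary:
  λ = -5: algebraic multiplicity = 5, geometric multiplicity = 3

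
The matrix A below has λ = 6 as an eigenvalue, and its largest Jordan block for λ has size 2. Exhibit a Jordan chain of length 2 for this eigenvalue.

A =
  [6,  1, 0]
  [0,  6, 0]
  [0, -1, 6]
A Jordan chain for λ = 6 of length 2:
v_1 = (1, 0, -1)ᵀ
v_2 = (0, 1, 0)ᵀ

Let N = A − (6)·I. We want v_2 with N^2 v_2 = 0 but N^1 v_2 ≠ 0; then v_{j-1} := N · v_j for j = 2, …, 2.

Pick v_2 = (0, 1, 0)ᵀ.
Then v_1 = N · v_2 = (1, 0, -1)ᵀ.

Sanity check: (A − (6)·I) v_1 = (0, 0, 0)ᵀ = 0. ✓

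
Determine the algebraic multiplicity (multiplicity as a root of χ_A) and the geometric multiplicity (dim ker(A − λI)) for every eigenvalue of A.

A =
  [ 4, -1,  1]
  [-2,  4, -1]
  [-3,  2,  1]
λ = 3: alg = 3, geom = 1

Step 1 — factor the characteristic polynomial to read off the algebraic multiplicities:
  χ_A(x) = (x - 3)^3

Step 2 — compute geometric multiplicities via the rank-nullity identity g(λ) = n − rank(A − λI):
  rank(A − (3)·I) = 2, so dim ker(A − (3)·I) = n − 2 = 1

Summary:
  λ = 3: algebraic multiplicity = 3, geometric multiplicity = 1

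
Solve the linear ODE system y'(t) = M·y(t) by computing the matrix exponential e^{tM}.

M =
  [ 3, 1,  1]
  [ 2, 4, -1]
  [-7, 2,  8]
e^{tM} =
  [-t^2*exp(5*t)/2 - 2*t*exp(5*t) + exp(5*t), -t^2*exp(5*t)/2 + t*exp(5*t), t*exp(5*t)]
  [t^2*exp(5*t)/2 + 2*t*exp(5*t), t^2*exp(5*t)/2 - t*exp(5*t) + exp(5*t), -t*exp(5*t)]
  [-3*t^2*exp(5*t)/2 - 7*t*exp(5*t), -3*t^2*exp(5*t)/2 + 2*t*exp(5*t), 3*t*exp(5*t) + exp(5*t)]

Strategy: write M = P · J · P⁻¹ where J is a Jordan canonical form, so e^{tM} = P · e^{tJ} · P⁻¹, and e^{tJ} can be computed block-by-block.

M has Jordan form
J =
  [5, 1, 0]
  [0, 5, 1]
  [0, 0, 5]
(up to reordering of blocks).

Per-block formulas:
  For a 3×3 Jordan block J_3(5): exp(t · J_3(5)) = e^(5t)·(I + t·N + (t^2/2)·N^2), where N is the 3×3 nilpotent shift.

After assembling e^{tJ} and conjugating by P, we get:

e^{tM} =
  [-t^2*exp(5*t)/2 - 2*t*exp(5*t) + exp(5*t), -t^2*exp(5*t)/2 + t*exp(5*t), t*exp(5*t)]
  [t^2*exp(5*t)/2 + 2*t*exp(5*t), t^2*exp(5*t)/2 - t*exp(5*t) + exp(5*t), -t*exp(5*t)]
  [-3*t^2*exp(5*t)/2 - 7*t*exp(5*t), -3*t^2*exp(5*t)/2 + 2*t*exp(5*t), 3*t*exp(5*t) + exp(5*t)]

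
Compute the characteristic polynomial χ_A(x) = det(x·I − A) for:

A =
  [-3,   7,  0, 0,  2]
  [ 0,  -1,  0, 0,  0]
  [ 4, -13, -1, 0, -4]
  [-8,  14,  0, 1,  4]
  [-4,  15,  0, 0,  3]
x^5 + x^4 - 2*x^3 - 2*x^2 + x + 1

Expanding det(x·I − A) (e.g. by cofactor expansion or by noting that A is similar to its Jordan form J, which has the same characteristic polynomial as A) gives
  χ_A(x) = x^5 + x^4 - 2*x^3 - 2*x^2 + x + 1
which factors as (x - 1)^2*(x + 1)^3. The eigenvalues (with algebraic multiplicities) are λ = -1 with multiplicity 3, λ = 1 with multiplicity 2.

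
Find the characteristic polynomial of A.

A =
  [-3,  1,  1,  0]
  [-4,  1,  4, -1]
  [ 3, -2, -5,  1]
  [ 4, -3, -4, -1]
x^4 + 8*x^3 + 24*x^2 + 32*x + 16

Expanding det(x·I − A) (e.g. by cofactor expansion or by noting that A is similar to its Jordan form J, which has the same characteristic polynomial as A) gives
  χ_A(x) = x^4 + 8*x^3 + 24*x^2 + 32*x + 16
which factors as (x + 2)^4. The eigenvalues (with algebraic multiplicities) are λ = -2 with multiplicity 4.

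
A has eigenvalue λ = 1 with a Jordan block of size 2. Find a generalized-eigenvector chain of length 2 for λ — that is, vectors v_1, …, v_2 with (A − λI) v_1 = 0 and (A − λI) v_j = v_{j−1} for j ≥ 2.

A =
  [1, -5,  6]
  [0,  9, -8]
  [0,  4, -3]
A Jordan chain for λ = 1 of length 2:
v_1 = (1, 0, 0)ᵀ
v_2 = (0, 1, 1)ᵀ

Let N = A − (1)·I. We want v_2 with N^2 v_2 = 0 but N^1 v_2 ≠ 0; then v_{j-1} := N · v_j for j = 2, …, 2.

Pick v_2 = (0, 1, 1)ᵀ.
Then v_1 = N · v_2 = (1, 0, 0)ᵀ.

Sanity check: (A − (1)·I) v_1 = (0, 0, 0)ᵀ = 0. ✓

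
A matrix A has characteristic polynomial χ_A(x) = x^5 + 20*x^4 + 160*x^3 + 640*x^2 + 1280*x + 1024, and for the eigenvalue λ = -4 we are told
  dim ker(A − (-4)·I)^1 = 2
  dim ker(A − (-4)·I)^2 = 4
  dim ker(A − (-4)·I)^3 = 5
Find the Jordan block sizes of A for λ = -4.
Block sizes for λ = -4: [3, 2]

From the dimensions of kernels of powers, the number of Jordan blocks of size at least j is d_j − d_{j−1} where d_j = dim ker(N^j) (with d_0 = 0). Computing the differences gives [2, 2, 1].
The number of blocks of size exactly k is (#blocks of size ≥ k) − (#blocks of size ≥ k + 1), so the partition is: 1 block(s) of size 2, 1 block(s) of size 3.
In nonincreasing order the block sizes are [3, 2].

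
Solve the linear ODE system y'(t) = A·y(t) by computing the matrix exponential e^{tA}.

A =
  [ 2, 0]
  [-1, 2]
e^{tA} =
  [exp(2*t), 0]
  [-t*exp(2*t), exp(2*t)]

Strategy: write A = P · J · P⁻¹ where J is a Jordan canonical form, so e^{tA} = P · e^{tJ} · P⁻¹, and e^{tJ} can be computed block-by-block.

A has Jordan form
J =
  [2, 1]
  [0, 2]
(up to reordering of blocks).

Per-block formulas:
  For a 2×2 Jordan block J_2(2): exp(t · J_2(2)) = e^(2t)·(I + t·N), where N is the 2×2 nilpotent shift.

After assembling e^{tJ} and conjugating by P, we get:

e^{tA} =
  [exp(2*t), 0]
  [-t*exp(2*t), exp(2*t)]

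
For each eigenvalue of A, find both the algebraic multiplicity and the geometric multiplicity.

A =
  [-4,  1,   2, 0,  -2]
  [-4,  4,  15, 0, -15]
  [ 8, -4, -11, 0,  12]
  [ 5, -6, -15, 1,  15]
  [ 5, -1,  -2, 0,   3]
λ = -3: alg = 3, geom = 1; λ = 1: alg = 2, geom = 2

Step 1 — factor the characteristic polynomial to read off the algebraic multiplicities:
  χ_A(x) = (x - 1)^2*(x + 3)^3

Step 2 — compute geometric multiplicities via the rank-nullity identity g(λ) = n − rank(A − λI):
  rank(A − (-3)·I) = 4, so dim ker(A − (-3)·I) = n − 4 = 1
  rank(A − (1)·I) = 3, so dim ker(A − (1)·I) = n − 3 = 2

Summary:
  λ = -3: algebraic multiplicity = 3, geometric multiplicity = 1
  λ = 1: algebraic multiplicity = 2, geometric multiplicity = 2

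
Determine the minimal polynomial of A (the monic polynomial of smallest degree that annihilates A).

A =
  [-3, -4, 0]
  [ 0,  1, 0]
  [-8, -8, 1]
x^2 + 2*x - 3

The characteristic polynomial is χ_A(x) = (x - 1)^2*(x + 3), so the eigenvalues are known. The minimal polynomial is
  m_A(x) = Π_λ (x − λ)^{k_λ}
where k_λ is the size of the *largest* Jordan block for λ (equivalently, the smallest k with (A − λI)^k v = 0 for every generalised eigenvector v of λ).

  λ = -3: largest Jordan block has size 1, contributing (x + 3)
  λ = 1: largest Jordan block has size 1, contributing (x − 1)

So m_A(x) = (x - 1)*(x + 3) = x^2 + 2*x - 3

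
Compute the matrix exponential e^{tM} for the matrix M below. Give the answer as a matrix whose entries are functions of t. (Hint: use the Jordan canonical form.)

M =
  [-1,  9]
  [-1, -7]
e^{tM} =
  [3*t*exp(-4*t) + exp(-4*t), 9*t*exp(-4*t)]
  [-t*exp(-4*t), -3*t*exp(-4*t) + exp(-4*t)]

Strategy: write M = P · J · P⁻¹ where J is a Jordan canonical form, so e^{tM} = P · e^{tJ} · P⁻¹, and e^{tJ} can be computed block-by-block.

M has Jordan form
J =
  [-4,  1]
  [ 0, -4]
(up to reordering of blocks).

Per-block formulas:
  For a 2×2 Jordan block J_2(-4): exp(t · J_2(-4)) = e^(-4t)·(I + t·N), where N is the 2×2 nilpotent shift.

After assembling e^{tJ} and conjugating by P, we get:

e^{tM} =
  [3*t*exp(-4*t) + exp(-4*t), 9*t*exp(-4*t)]
  [-t*exp(-4*t), -3*t*exp(-4*t) + exp(-4*t)]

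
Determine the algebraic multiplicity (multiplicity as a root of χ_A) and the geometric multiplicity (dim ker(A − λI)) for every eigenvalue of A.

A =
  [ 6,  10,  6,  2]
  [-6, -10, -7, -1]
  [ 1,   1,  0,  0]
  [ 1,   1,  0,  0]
λ = -4: alg = 1, geom = 1; λ = 0: alg = 3, geom = 1

Step 1 — factor the characteristic polynomial to read off the algebraic multiplicities:
  χ_A(x) = x^3*(x + 4)

Step 2 — compute geometric multiplicities via the rank-nullity identity g(λ) = n − rank(A − λI):
  rank(A − (-4)·I) = 3, so dim ker(A − (-4)·I) = n − 3 = 1
  rank(A − (0)·I) = 3, so dim ker(A − (0)·I) = n − 3 = 1

Summary:
  λ = -4: algebraic multiplicity = 1, geometric multiplicity = 1
  λ = 0: algebraic multiplicity = 3, geometric multiplicity = 1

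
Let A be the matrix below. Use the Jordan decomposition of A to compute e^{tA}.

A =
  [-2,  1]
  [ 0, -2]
e^{tA} =
  [exp(-2*t), t*exp(-2*t)]
  [0, exp(-2*t)]

Strategy: write A = P · J · P⁻¹ where J is a Jordan canonical form, so e^{tA} = P · e^{tJ} · P⁻¹, and e^{tJ} can be computed block-by-block.

A has Jordan form
J =
  [-2,  1]
  [ 0, -2]
(up to reordering of blocks).

Per-block formulas:
  For a 2×2 Jordan block J_2(-2): exp(t · J_2(-2)) = e^(-2t)·(I + t·N), where N is the 2×2 nilpotent shift.

After assembling e^{tJ} and conjugating by P, we get:

e^{tA} =
  [exp(-2*t), t*exp(-2*t)]
  [0, exp(-2*t)]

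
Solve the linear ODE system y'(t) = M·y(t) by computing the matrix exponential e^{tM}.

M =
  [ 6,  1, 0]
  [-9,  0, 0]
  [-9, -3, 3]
e^{tM} =
  [3*t*exp(3*t) + exp(3*t), t*exp(3*t), 0]
  [-9*t*exp(3*t), -3*t*exp(3*t) + exp(3*t), 0]
  [-9*t*exp(3*t), -3*t*exp(3*t), exp(3*t)]

Strategy: write M = P · J · P⁻¹ where J is a Jordan canonical form, so e^{tM} = P · e^{tJ} · P⁻¹, and e^{tJ} can be computed block-by-block.

M has Jordan form
J =
  [3, 1, 0]
  [0, 3, 0]
  [0, 0, 3]
(up to reordering of blocks).

Per-block formulas:
  For a 2×2 Jordan block J_2(3): exp(t · J_2(3)) = e^(3t)·(I + t·N), where N is the 2×2 nilpotent shift.
  For a 1×1 block at λ = 3: exp(t · [3]) = [e^(3t)].

After assembling e^{tJ} and conjugating by P, we get:

e^{tM} =
  [3*t*exp(3*t) + exp(3*t), t*exp(3*t), 0]
  [-9*t*exp(3*t), -3*t*exp(3*t) + exp(3*t), 0]
  [-9*t*exp(3*t), -3*t*exp(3*t), exp(3*t)]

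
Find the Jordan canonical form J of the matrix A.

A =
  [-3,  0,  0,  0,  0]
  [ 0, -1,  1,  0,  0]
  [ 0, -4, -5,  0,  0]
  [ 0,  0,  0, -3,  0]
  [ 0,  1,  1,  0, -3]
J_3(-3) ⊕ J_1(-3) ⊕ J_1(-3)

The characteristic polynomial is
  det(x·I − A) = x^5 + 15*x^4 + 90*x^3 + 270*x^2 + 405*x + 243 = (x + 3)^5

Eigenvalues and multiplicities (the geometric multiplicity of λ is n − rank(A − λI), which equals the number of Jordan blocks for λ):
  λ = -3: algebraic multiplicity = 5, geometric multiplicity = 3

Determining the block sizes for each eigenvalue:
  λ = -3: with am = 5 and gm = 3, the partition is not yet determined (e.g. several partitions of 5 into 3 parts exist). Let N = A − (-3)·I. Computing rank(N^1) = 2, rank(N^2) = 1, rank(N^3) = 0; the number of blocks of size ≥ j is rank(N^{j−1}) − rank(N^j), giving [3, 1, 1]. So we have 1 block(s) of size 3, 2 block(s) of size 1 → block sizes [3, 1, 1]

Assembling the blocks gives a Jordan form
J =
  [-3,  1,  0,  0,  0]
  [ 0, -3,  1,  0,  0]
  [ 0,  0, -3,  0,  0]
  [ 0,  0,  0, -3,  0]
  [ 0,  0,  0,  0, -3]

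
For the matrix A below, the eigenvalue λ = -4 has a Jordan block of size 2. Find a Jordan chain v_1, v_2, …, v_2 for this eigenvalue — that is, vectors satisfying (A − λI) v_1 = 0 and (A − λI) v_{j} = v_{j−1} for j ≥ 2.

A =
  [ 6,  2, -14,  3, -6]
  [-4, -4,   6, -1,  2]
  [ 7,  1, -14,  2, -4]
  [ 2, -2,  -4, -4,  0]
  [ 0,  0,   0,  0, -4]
A Jordan chain for λ = -4 of length 2:
v_1 = (10, -4, 7, 2, 0)ᵀ
v_2 = (1, 0, 0, 0, 0)ᵀ

Let N = A − (-4)·I. We want v_2 with N^2 v_2 = 0 but N^1 v_2 ≠ 0; then v_{j-1} := N · v_j for j = 2, …, 2.

Pick v_2 = (1, 0, 0, 0, 0)ᵀ.
Then v_1 = N · v_2 = (10, -4, 7, 2, 0)ᵀ.

Sanity check: (A − (-4)·I) v_1 = (0, 0, 0, 0, 0)ᵀ = 0. ✓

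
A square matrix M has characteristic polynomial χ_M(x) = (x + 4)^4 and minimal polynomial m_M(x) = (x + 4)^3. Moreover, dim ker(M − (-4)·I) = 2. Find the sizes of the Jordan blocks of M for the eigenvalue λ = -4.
Block sizes for λ = -4: [3, 1]

Step 1 — from the characteristic polynomial, algebraic multiplicity of λ = -4 is 4. From dim ker(M − (-4)·I) = 2, there are exactly 2 Jordan blocks for λ = -4.
Step 2 — from the minimal polynomial, the factor (x + 4)^3 tells us the largest block for λ = -4 has size 3.
Step 3 — with total size 4, 2 blocks, and largest block 3, the block sizes (in nonincreasing order) are [3, 1].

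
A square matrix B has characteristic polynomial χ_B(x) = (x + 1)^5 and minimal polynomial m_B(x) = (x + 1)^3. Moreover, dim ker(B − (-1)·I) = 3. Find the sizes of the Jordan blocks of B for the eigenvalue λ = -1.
Block sizes for λ = -1: [3, 1, 1]

Step 1 — from the characteristic polynomial, algebraic multiplicity of λ = -1 is 5. From dim ker(B − (-1)·I) = 3, there are exactly 3 Jordan blocks for λ = -1.
Step 2 — from the minimal polynomial, the factor (x + 1)^3 tells us the largest block for λ = -1 has size 3.
Step 3 — with total size 5, 3 blocks, and largest block 3, the block sizes (in nonincreasing order) are [3, 1, 1].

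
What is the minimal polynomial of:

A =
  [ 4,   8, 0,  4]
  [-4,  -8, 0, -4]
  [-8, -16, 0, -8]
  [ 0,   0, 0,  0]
x^2 + 4*x

The characteristic polynomial is χ_A(x) = x^3*(x + 4), so the eigenvalues are known. The minimal polynomial is
  m_A(x) = Π_λ (x − λ)^{k_λ}
where k_λ is the size of the *largest* Jordan block for λ (equivalently, the smallest k with (A − λI)^k v = 0 for every generalised eigenvector v of λ).

  λ = -4: largest Jordan block has size 1, contributing (x + 4)
  λ = 0: largest Jordan block has size 1, contributing (x − 0)

So m_A(x) = x*(x + 4) = x^2 + 4*x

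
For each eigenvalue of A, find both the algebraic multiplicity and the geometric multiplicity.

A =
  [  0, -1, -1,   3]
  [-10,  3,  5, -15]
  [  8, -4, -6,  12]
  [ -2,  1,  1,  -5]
λ = -2: alg = 4, geom = 3

Step 1 — factor the characteristic polynomial to read off the algebraic multiplicities:
  χ_A(x) = (x + 2)^4

Step 2 — compute geometric multiplicities via the rank-nullity identity g(λ) = n − rank(A − λI):
  rank(A − (-2)·I) = 1, so dim ker(A − (-2)·I) = n − 1 = 3

Summary:
  λ = -2: algebraic multiplicity = 4, geometric multiplicity = 3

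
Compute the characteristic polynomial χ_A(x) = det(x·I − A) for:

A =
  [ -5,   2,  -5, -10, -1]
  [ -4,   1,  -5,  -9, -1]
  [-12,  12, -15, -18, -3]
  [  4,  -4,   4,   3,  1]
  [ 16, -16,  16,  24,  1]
x^5 + 15*x^4 + 90*x^3 + 270*x^2 + 405*x + 243

Expanding det(x·I − A) (e.g. by cofactor expansion or by noting that A is similar to its Jordan form J, which has the same characteristic polynomial as A) gives
  χ_A(x) = x^5 + 15*x^4 + 90*x^3 + 270*x^2 + 405*x + 243
which factors as (x + 3)^5. The eigenvalues (with algebraic multiplicities) are λ = -3 with multiplicity 5.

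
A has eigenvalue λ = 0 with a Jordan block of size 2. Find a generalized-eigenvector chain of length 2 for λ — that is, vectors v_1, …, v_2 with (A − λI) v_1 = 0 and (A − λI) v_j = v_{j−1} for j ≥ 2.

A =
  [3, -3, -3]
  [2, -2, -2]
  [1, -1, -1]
A Jordan chain for λ = 0 of length 2:
v_1 = (3, 2, 1)ᵀ
v_2 = (1, 0, 0)ᵀ

Let N = A − (0)·I. We want v_2 with N^2 v_2 = 0 but N^1 v_2 ≠ 0; then v_{j-1} := N · v_j for j = 2, …, 2.

Pick v_2 = (1, 0, 0)ᵀ.
Then v_1 = N · v_2 = (3, 2, 1)ᵀ.

Sanity check: (A − (0)·I) v_1 = (0, 0, 0)ᵀ = 0. ✓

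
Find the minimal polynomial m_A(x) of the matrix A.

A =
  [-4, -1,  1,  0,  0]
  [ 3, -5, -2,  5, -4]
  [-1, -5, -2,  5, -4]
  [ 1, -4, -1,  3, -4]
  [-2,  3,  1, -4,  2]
x^3 + 2*x^2 - 4*x - 8

The characteristic polynomial is χ_A(x) = (x - 2)*(x + 2)^4, so the eigenvalues are known. The minimal polynomial is
  m_A(x) = Π_λ (x − λ)^{k_λ}
where k_λ is the size of the *largest* Jordan block for λ (equivalently, the smallest k with (A − λI)^k v = 0 for every generalised eigenvector v of λ).

  λ = -2: largest Jordan block has size 2, contributing (x + 2)^2
  λ = 2: largest Jordan block has size 1, contributing (x − 2)

So m_A(x) = (x - 2)*(x + 2)^2 = x^3 + 2*x^2 - 4*x - 8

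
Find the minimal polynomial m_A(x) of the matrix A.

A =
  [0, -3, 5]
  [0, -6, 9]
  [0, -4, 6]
x^3

The characteristic polynomial is χ_A(x) = x^3, so the eigenvalues are known. The minimal polynomial is
  m_A(x) = Π_λ (x − λ)^{k_λ}
where k_λ is the size of the *largest* Jordan block for λ (equivalently, the smallest k with (A − λI)^k v = 0 for every generalised eigenvector v of λ).

  λ = 0: largest Jordan block has size 3, contributing (x − 0)^3

So m_A(x) = x^3 = x^3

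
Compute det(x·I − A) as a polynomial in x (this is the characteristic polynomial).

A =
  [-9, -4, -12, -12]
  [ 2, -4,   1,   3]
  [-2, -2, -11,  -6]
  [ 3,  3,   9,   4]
x^4 + 20*x^3 + 150*x^2 + 500*x + 625

Expanding det(x·I − A) (e.g. by cofactor expansion or by noting that A is similar to its Jordan form J, which has the same characteristic polynomial as A) gives
  χ_A(x) = x^4 + 20*x^3 + 150*x^2 + 500*x + 625
which factors as (x + 5)^4. The eigenvalues (with algebraic multiplicities) are λ = -5 with multiplicity 4.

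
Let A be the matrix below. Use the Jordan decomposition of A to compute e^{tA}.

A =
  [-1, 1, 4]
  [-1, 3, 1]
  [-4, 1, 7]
e^{tA} =
  [-t^2*exp(3*t)/2 - 4*t*exp(3*t) + exp(3*t), t*exp(3*t), t^2*exp(3*t)/2 + 4*t*exp(3*t)]
  [-t*exp(3*t), exp(3*t), t*exp(3*t)]
  [-t^2*exp(3*t)/2 - 4*t*exp(3*t), t*exp(3*t), t^2*exp(3*t)/2 + 4*t*exp(3*t) + exp(3*t)]

Strategy: write A = P · J · P⁻¹ where J is a Jordan canonical form, so e^{tA} = P · e^{tJ} · P⁻¹, and e^{tJ} can be computed block-by-block.

A has Jordan form
J =
  [3, 1, 0]
  [0, 3, 1]
  [0, 0, 3]
(up to reordering of blocks).

Per-block formulas:
  For a 3×3 Jordan block J_3(3): exp(t · J_3(3)) = e^(3t)·(I + t·N + (t^2/2)·N^2), where N is the 3×3 nilpotent shift.

After assembling e^{tJ} and conjugating by P, we get:

e^{tA} =
  [-t^2*exp(3*t)/2 - 4*t*exp(3*t) + exp(3*t), t*exp(3*t), t^2*exp(3*t)/2 + 4*t*exp(3*t)]
  [-t*exp(3*t), exp(3*t), t*exp(3*t)]
  [-t^2*exp(3*t)/2 - 4*t*exp(3*t), t*exp(3*t), t^2*exp(3*t)/2 + 4*t*exp(3*t) + exp(3*t)]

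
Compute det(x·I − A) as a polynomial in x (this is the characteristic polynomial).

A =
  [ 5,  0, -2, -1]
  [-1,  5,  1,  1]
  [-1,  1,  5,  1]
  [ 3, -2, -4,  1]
x^4 - 16*x^3 + 96*x^2 - 256*x + 256

Expanding det(x·I − A) (e.g. by cofactor expansion or by noting that A is similar to its Jordan form J, which has the same characteristic polynomial as A) gives
  χ_A(x) = x^4 - 16*x^3 + 96*x^2 - 256*x + 256
which factors as (x - 4)^4. The eigenvalues (with algebraic multiplicities) are λ = 4 with multiplicity 4.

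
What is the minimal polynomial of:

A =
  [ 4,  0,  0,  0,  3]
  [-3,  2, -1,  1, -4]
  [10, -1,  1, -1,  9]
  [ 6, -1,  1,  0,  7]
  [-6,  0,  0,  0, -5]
x^4 - x^3 - 3*x^2 + 5*x - 2

The characteristic polynomial is χ_A(x) = (x - 1)^4*(x + 2), so the eigenvalues are known. The minimal polynomial is
  m_A(x) = Π_λ (x − λ)^{k_λ}
where k_λ is the size of the *largest* Jordan block for λ (equivalently, the smallest k with (A − λI)^k v = 0 for every generalised eigenvector v of λ).

  λ = -2: largest Jordan block has size 1, contributing (x + 2)
  λ = 1: largest Jordan block has size 3, contributing (x − 1)^3

So m_A(x) = (x - 1)^3*(x + 2) = x^4 - x^3 - 3*x^2 + 5*x - 2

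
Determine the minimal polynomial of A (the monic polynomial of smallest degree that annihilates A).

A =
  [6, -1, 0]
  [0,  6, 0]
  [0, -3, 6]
x^2 - 12*x + 36

The characteristic polynomial is χ_A(x) = (x - 6)^3, so the eigenvalues are known. The minimal polynomial is
  m_A(x) = Π_λ (x − λ)^{k_λ}
where k_λ is the size of the *largest* Jordan block for λ (equivalently, the smallest k with (A − λI)^k v = 0 for every generalised eigenvector v of λ).

  λ = 6: largest Jordan block has size 2, contributing (x − 6)^2

So m_A(x) = (x - 6)^2 = x^2 - 12*x + 36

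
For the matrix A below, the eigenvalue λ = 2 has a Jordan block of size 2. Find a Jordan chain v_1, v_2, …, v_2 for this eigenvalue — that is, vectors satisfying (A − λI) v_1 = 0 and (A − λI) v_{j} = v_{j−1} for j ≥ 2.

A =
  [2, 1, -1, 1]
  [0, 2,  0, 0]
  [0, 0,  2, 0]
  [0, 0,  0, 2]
A Jordan chain for λ = 2 of length 2:
v_1 = (1, 0, 0, 0)ᵀ
v_2 = (0, 1, 0, 0)ᵀ

Let N = A − (2)·I. We want v_2 with N^2 v_2 = 0 but N^1 v_2 ≠ 0; then v_{j-1} := N · v_j for j = 2, …, 2.

Pick v_2 = (0, 1, 0, 0)ᵀ.
Then v_1 = N · v_2 = (1, 0, 0, 0)ᵀ.

Sanity check: (A − (2)·I) v_1 = (0, 0, 0, 0)ᵀ = 0. ✓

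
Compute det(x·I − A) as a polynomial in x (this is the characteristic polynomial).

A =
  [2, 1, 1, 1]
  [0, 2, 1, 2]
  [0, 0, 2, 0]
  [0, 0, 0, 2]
x^4 - 8*x^3 + 24*x^2 - 32*x + 16

Expanding det(x·I − A) (e.g. by cofactor expansion or by noting that A is similar to its Jordan form J, which has the same characteristic polynomial as A) gives
  χ_A(x) = x^4 - 8*x^3 + 24*x^2 - 32*x + 16
which factors as (x - 2)^4. The eigenvalues (with algebraic multiplicities) are λ = 2 with multiplicity 4.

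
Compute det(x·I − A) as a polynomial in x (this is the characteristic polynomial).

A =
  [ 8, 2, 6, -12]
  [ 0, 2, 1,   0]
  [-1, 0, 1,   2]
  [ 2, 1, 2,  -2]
x^4 - 9*x^3 + 30*x^2 - 44*x + 24

Expanding det(x·I − A) (e.g. by cofactor expansion or by noting that A is similar to its Jordan form J, which has the same characteristic polynomial as A) gives
  χ_A(x) = x^4 - 9*x^3 + 30*x^2 - 44*x + 24
which factors as (x - 3)*(x - 2)^3. The eigenvalues (with algebraic multiplicities) are λ = 2 with multiplicity 3, λ = 3 with multiplicity 1.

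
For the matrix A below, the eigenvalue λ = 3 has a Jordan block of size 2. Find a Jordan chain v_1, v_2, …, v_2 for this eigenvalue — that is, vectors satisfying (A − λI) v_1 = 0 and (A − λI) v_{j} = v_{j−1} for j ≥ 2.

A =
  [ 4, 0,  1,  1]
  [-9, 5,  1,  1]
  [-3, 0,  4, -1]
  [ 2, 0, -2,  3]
A Jordan chain for λ = 3 of length 2:
v_1 = (1, 5, 1, -2)ᵀ
v_2 = (0, 2, 1, 0)ᵀ

Let N = A − (3)·I. We want v_2 with N^2 v_2 = 0 but N^1 v_2 ≠ 0; then v_{j-1} := N · v_j for j = 2, …, 2.

Pick v_2 = (0, 2, 1, 0)ᵀ.
Then v_1 = N · v_2 = (1, 5, 1, -2)ᵀ.

Sanity check: (A − (3)·I) v_1 = (0, 0, 0, 0)ᵀ = 0. ✓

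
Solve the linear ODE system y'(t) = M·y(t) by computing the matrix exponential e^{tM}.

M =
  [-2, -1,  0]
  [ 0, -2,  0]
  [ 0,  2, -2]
e^{tM} =
  [exp(-2*t), -t*exp(-2*t), 0]
  [0, exp(-2*t), 0]
  [0, 2*t*exp(-2*t), exp(-2*t)]

Strategy: write M = P · J · P⁻¹ where J is a Jordan canonical form, so e^{tM} = P · e^{tJ} · P⁻¹, and e^{tJ} can be computed block-by-block.

M has Jordan form
J =
  [-2,  1,  0]
  [ 0, -2,  0]
  [ 0,  0, -2]
(up to reordering of blocks).

Per-block formulas:
  For a 1×1 block at λ = -2: exp(t · [-2]) = [e^(-2t)].
  For a 2×2 Jordan block J_2(-2): exp(t · J_2(-2)) = e^(-2t)·(I + t·N), where N is the 2×2 nilpotent shift.

After assembling e^{tJ} and conjugating by P, we get:

e^{tM} =
  [exp(-2*t), -t*exp(-2*t), 0]
  [0, exp(-2*t), 0]
  [0, 2*t*exp(-2*t), exp(-2*t)]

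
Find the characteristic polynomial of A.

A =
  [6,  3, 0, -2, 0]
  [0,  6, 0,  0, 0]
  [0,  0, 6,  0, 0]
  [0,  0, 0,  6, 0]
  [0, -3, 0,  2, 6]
x^5 - 30*x^4 + 360*x^3 - 2160*x^2 + 6480*x - 7776

Expanding det(x·I − A) (e.g. by cofactor expansion or by noting that A is similar to its Jordan form J, which has the same characteristic polynomial as A) gives
  χ_A(x) = x^5 - 30*x^4 + 360*x^3 - 2160*x^2 + 6480*x - 7776
which factors as (x - 6)^5. The eigenvalues (with algebraic multiplicities) are λ = 6 with multiplicity 5.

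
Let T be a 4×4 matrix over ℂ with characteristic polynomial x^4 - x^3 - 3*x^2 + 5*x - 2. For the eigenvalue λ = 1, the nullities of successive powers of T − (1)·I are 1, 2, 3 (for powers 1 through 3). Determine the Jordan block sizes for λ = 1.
Block sizes for λ = 1: [3]

From the dimensions of kernels of powers, the number of Jordan blocks of size at least j is d_j − d_{j−1} where d_j = dim ker(N^j) (with d_0 = 0). Computing the differences gives [1, 1, 1].
The number of blocks of size exactly k is (#blocks of size ≥ k) − (#blocks of size ≥ k + 1), so the partition is: 1 block(s) of size 3.
In nonincreasing order the block sizes are [3].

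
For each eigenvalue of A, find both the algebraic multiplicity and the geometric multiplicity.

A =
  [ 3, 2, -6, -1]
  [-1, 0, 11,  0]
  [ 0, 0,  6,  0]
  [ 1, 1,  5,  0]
λ = 1: alg = 3, geom = 1; λ = 6: alg = 1, geom = 1

Step 1 — factor the characteristic polynomial to read off the algebraic multiplicities:
  χ_A(x) = (x - 6)*(x - 1)^3

Step 2 — compute geometric multiplicities via the rank-nullity identity g(λ) = n − rank(A − λI):
  rank(A − (1)·I) = 3, so dim ker(A − (1)·I) = n − 3 = 1
  rank(A − (6)·I) = 3, so dim ker(A − (6)·I) = n − 3 = 1

Summary:
  λ = 1: algebraic multiplicity = 3, geometric multiplicity = 1
  λ = 6: algebraic multiplicity = 1, geometric multiplicity = 1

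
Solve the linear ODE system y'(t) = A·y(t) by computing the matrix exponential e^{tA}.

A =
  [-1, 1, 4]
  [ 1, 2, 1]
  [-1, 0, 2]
e^{tA} =
  [t^2*exp(t)/2 - 2*t*exp(t) + exp(t), -t^2*exp(t)/2 + t*exp(t), -3*t^2*exp(t)/2 + 4*t*exp(t)]
  [-t^2*exp(t) + t*exp(t), t^2*exp(t) + t*exp(t) + exp(t), 3*t^2*exp(t) + t*exp(t)]
  [t^2*exp(t)/2 - t*exp(t), -t^2*exp(t)/2, -3*t^2*exp(t)/2 + t*exp(t) + exp(t)]

Strategy: write A = P · J · P⁻¹ where J is a Jordan canonical form, so e^{tA} = P · e^{tJ} · P⁻¹, and e^{tJ} can be computed block-by-block.

A has Jordan form
J =
  [1, 1, 0]
  [0, 1, 1]
  [0, 0, 1]
(up to reordering of blocks).

Per-block formulas:
  For a 3×3 Jordan block J_3(1): exp(t · J_3(1)) = e^(1t)·(I + t·N + (t^2/2)·N^2), where N is the 3×3 nilpotent shift.

After assembling e^{tJ} and conjugating by P, we get:

e^{tA} =
  [t^2*exp(t)/2 - 2*t*exp(t) + exp(t), -t^2*exp(t)/2 + t*exp(t), -3*t^2*exp(t)/2 + 4*t*exp(t)]
  [-t^2*exp(t) + t*exp(t), t^2*exp(t) + t*exp(t) + exp(t), 3*t^2*exp(t) + t*exp(t)]
  [t^2*exp(t)/2 - t*exp(t), -t^2*exp(t)/2, -3*t^2*exp(t)/2 + t*exp(t) + exp(t)]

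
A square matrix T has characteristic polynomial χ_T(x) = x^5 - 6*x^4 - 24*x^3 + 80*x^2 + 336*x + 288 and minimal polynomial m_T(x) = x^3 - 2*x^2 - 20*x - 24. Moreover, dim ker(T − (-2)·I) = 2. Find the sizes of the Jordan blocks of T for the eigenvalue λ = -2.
Block sizes for λ = -2: [2, 1]

Step 1 — from the characteristic polynomial, algebraic multiplicity of λ = -2 is 3. From dim ker(T − (-2)·I) = 2, there are exactly 2 Jordan blocks for λ = -2.
Step 2 — from the minimal polynomial, the factor (x + 2)^2 tells us the largest block for λ = -2 has size 2.
Step 3 — with total size 3, 2 blocks, and largest block 2, the block sizes (in nonincreasing order) are [2, 1].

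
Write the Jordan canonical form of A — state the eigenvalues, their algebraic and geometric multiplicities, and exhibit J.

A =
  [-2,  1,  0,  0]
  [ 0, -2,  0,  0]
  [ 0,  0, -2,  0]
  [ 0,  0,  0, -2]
J_2(-2) ⊕ J_1(-2) ⊕ J_1(-2)

The characteristic polynomial is
  det(x·I − A) = x^4 + 8*x^3 + 24*x^2 + 32*x + 16 = (x + 2)^4

Eigenvalues and multiplicities (the geometric multiplicity of λ is n − rank(A − λI), which equals the number of Jordan blocks for λ):
  λ = -2: algebraic multiplicity = 4, geometric multiplicity = 3

Determining the block sizes for each eigenvalue:
  λ = -2: 3 blocks summing to 4 forces exactly one block of size 2 and the rest size 1 → block sizes [2, 1, 1]

Assembling the blocks gives a Jordan form
J =
  [-2,  1,  0,  0]
  [ 0, -2,  0,  0]
  [ 0,  0, -2,  0]
  [ 0,  0,  0, -2]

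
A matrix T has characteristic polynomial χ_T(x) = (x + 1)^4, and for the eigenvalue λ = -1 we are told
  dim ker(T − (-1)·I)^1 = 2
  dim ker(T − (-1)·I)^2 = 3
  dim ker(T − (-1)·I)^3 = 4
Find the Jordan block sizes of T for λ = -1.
Block sizes for λ = -1: [3, 1]

From the dimensions of kernels of powers, the number of Jordan blocks of size at least j is d_j − d_{j−1} where d_j = dim ker(N^j) (with d_0 = 0). Computing the differences gives [2, 1, 1].
The number of blocks of size exactly k is (#blocks of size ≥ k) − (#blocks of size ≥ k + 1), so the partition is: 1 block(s) of size 1, 1 block(s) of size 3.
In nonincreasing order the block sizes are [3, 1].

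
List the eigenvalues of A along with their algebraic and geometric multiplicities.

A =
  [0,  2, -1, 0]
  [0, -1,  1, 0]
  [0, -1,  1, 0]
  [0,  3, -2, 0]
λ = 0: alg = 4, geom = 2

Step 1 — factor the characteristic polynomial to read off the algebraic multiplicities:
  χ_A(x) = x^4

Step 2 — compute geometric multiplicities via the rank-nullity identity g(λ) = n − rank(A − λI):
  rank(A − (0)·I) = 2, so dim ker(A − (0)·I) = n − 2 = 2

Summary:
  λ = 0: algebraic multiplicity = 4, geometric multiplicity = 2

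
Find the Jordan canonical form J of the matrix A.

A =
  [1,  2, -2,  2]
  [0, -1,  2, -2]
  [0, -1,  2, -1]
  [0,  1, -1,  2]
J_2(1) ⊕ J_1(1) ⊕ J_1(1)

The characteristic polynomial is
  det(x·I − A) = x^4 - 4*x^3 + 6*x^2 - 4*x + 1 = (x - 1)^4

Eigenvalues and multiplicities (the geometric multiplicity of λ is n − rank(A − λI), which equals the number of Jordan blocks for λ):
  λ = 1: algebraic multiplicity = 4, geometric multiplicity = 3

Determining the block sizes for each eigenvalue:
  λ = 1: 3 blocks summing to 4 forces exactly one block of size 2 and the rest size 1 → block sizes [2, 1, 1]

Assembling the blocks gives a Jordan form
J =
  [1, 1, 0, 0]
  [0, 1, 0, 0]
  [0, 0, 1, 0]
  [0, 0, 0, 1]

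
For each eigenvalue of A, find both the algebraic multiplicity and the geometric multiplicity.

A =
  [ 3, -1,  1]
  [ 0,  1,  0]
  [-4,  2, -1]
λ = 1: alg = 3, geom = 2

Step 1 — factor the characteristic polynomial to read off the algebraic multiplicities:
  χ_A(x) = (x - 1)^3

Step 2 — compute geometric multiplicities via the rank-nullity identity g(λ) = n − rank(A − λI):
  rank(A − (1)·I) = 1, so dim ker(A − (1)·I) = n − 1 = 2

Summary:
  λ = 1: algebraic multiplicity = 3, geometric multiplicity = 2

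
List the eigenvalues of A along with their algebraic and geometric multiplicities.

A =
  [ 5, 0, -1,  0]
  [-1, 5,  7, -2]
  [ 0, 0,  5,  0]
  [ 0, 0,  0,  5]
λ = 5: alg = 4, geom = 2

Step 1 — factor the characteristic polynomial to read off the algebraic multiplicities:
  χ_A(x) = (x - 5)^4

Step 2 — compute geometric multiplicities via the rank-nullity identity g(λ) = n − rank(A − λI):
  rank(A − (5)·I) = 2, so dim ker(A − (5)·I) = n − 2 = 2

Summary:
  λ = 5: algebraic multiplicity = 4, geometric multiplicity = 2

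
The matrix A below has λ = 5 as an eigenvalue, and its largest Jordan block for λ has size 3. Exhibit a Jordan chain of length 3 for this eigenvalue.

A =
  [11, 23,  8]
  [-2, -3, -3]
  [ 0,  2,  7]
A Jordan chain for λ = 5 of length 3:
v_1 = (-10, 4, -4)ᵀ
v_2 = (6, -2, 0)ᵀ
v_3 = (1, 0, 0)ᵀ

Let N = A − (5)·I. We want v_3 with N^3 v_3 = 0 but N^2 v_3 ≠ 0; then v_{j-1} := N · v_j for j = 3, …, 2.

Pick v_3 = (1, 0, 0)ᵀ.
Then v_2 = N · v_3 = (6, -2, 0)ᵀ.
Then v_1 = N · v_2 = (-10, 4, -4)ᵀ.

Sanity check: (A − (5)·I) v_1 = (0, 0, 0)ᵀ = 0. ✓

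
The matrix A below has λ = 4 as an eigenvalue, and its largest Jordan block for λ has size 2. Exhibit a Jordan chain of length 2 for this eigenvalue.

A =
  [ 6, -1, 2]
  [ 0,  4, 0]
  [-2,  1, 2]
A Jordan chain for λ = 4 of length 2:
v_1 = (2, 0, -2)ᵀ
v_2 = (1, 0, 0)ᵀ

Let N = A − (4)·I. We want v_2 with N^2 v_2 = 0 but N^1 v_2 ≠ 0; then v_{j-1} := N · v_j for j = 2, …, 2.

Pick v_2 = (1, 0, 0)ᵀ.
Then v_1 = N · v_2 = (2, 0, -2)ᵀ.

Sanity check: (A − (4)·I) v_1 = (0, 0, 0)ᵀ = 0. ✓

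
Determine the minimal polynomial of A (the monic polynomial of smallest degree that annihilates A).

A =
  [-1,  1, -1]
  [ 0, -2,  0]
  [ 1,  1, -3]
x^2 + 4*x + 4

The characteristic polynomial is χ_A(x) = (x + 2)^3, so the eigenvalues are known. The minimal polynomial is
  m_A(x) = Π_λ (x − λ)^{k_λ}
where k_λ is the size of the *largest* Jordan block for λ (equivalently, the smallest k with (A − λI)^k v = 0 for every generalised eigenvector v of λ).

  λ = -2: largest Jordan block has size 2, contributing (x + 2)^2

So m_A(x) = (x + 2)^2 = x^2 + 4*x + 4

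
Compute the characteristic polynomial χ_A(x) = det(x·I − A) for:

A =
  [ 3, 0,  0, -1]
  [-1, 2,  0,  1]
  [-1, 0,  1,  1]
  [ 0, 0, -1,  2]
x^4 - 8*x^3 + 24*x^2 - 32*x + 16

Expanding det(x·I − A) (e.g. by cofactor expansion or by noting that A is similar to its Jordan form J, which has the same characteristic polynomial as A) gives
  χ_A(x) = x^4 - 8*x^3 + 24*x^2 - 32*x + 16
which factors as (x - 2)^4. The eigenvalues (with algebraic multiplicities) are λ = 2 with multiplicity 4.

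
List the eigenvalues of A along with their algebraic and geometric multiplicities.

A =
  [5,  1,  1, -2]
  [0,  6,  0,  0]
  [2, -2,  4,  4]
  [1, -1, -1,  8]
λ = 5: alg = 1, geom = 1; λ = 6: alg = 3, geom = 3

Step 1 — factor the characteristic polynomial to read off the algebraic multiplicities:
  χ_A(x) = (x - 6)^3*(x - 5)

Step 2 — compute geometric multiplicities via the rank-nullity identity g(λ) = n − rank(A − λI):
  rank(A − (5)·I) = 3, so dim ker(A − (5)·I) = n − 3 = 1
  rank(A − (6)·I) = 1, so dim ker(A − (6)·I) = n − 1 = 3

Summary:
  λ = 5: algebraic multiplicity = 1, geometric multiplicity = 1
  λ = 6: algebraic multiplicity = 3, geometric multiplicity = 3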